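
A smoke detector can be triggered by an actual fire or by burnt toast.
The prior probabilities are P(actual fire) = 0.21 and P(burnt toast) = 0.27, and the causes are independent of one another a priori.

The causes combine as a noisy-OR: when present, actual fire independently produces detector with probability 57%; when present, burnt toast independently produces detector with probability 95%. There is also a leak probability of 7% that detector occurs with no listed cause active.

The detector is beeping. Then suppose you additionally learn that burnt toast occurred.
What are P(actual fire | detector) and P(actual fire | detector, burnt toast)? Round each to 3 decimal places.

P(actual fire | detector) ≈ 0.377; P(actual fire | detector, burnt toast) ≈ 0.215

Under noisy-OR, P(detector | causes) = 1 − (1−0.07)·∏(1−qᵢ) over the active causes.
P(detector) = 0.07×0.79×0.73 + 0.9535×0.79×0.27 + 0.6001×0.21×0.73 + 0.980005×0.21×0.27 = 0.040369 + 0.203382 + 0.091995 + 0.055566 = 0.391312
Restricting to configurations with actual fire present: 0.091995 + 0.055566 = 0.147561.
So P(actual fire | detector) = 0.147561/0.391312 ≈ 0.377.

With the extra evidence:
Numerator (weight on configurations with actual fire): 0.980005*0.21 = 0.205801
Normalizer over all consistent configurations: 0.9535*0.79 + 0.980005*0.21 = 0.959066
P(actual fire | detector, burnt toast) = 0.205801/0.959066 ≈ 0.215
This is intercausal reasoning (explaining away): once burnt toast accounts for the detector, actual fire becomes less likely.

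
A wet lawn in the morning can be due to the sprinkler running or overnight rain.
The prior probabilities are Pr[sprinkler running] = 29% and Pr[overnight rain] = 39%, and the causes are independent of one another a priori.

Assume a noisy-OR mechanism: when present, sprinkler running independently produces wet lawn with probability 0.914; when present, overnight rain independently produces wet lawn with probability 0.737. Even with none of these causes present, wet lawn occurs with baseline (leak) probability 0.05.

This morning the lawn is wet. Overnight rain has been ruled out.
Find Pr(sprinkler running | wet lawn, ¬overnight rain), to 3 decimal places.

Under noisy-OR, P(wet lawn | causes) = 1 − (1−0.05)·∏(1−qᵢ) over the active causes.
Enumerate both values of sprinkler running and weight by the priors:
  P(wet lawn | ¬overnight rain) = 0.05·0.71 + 0.9183·0.29
        = 0.035500 + 0.266307 = 0.301807
The terms with sprinkler running present sum to 0.266307, so
  P(sprinkler running | wet lawn, ¬overnight rain) = 0.266307 / 0.301807 ≈ 0.882

Pr(sprinkler running | wet lawn, ¬overnight rain) ≈ 0.882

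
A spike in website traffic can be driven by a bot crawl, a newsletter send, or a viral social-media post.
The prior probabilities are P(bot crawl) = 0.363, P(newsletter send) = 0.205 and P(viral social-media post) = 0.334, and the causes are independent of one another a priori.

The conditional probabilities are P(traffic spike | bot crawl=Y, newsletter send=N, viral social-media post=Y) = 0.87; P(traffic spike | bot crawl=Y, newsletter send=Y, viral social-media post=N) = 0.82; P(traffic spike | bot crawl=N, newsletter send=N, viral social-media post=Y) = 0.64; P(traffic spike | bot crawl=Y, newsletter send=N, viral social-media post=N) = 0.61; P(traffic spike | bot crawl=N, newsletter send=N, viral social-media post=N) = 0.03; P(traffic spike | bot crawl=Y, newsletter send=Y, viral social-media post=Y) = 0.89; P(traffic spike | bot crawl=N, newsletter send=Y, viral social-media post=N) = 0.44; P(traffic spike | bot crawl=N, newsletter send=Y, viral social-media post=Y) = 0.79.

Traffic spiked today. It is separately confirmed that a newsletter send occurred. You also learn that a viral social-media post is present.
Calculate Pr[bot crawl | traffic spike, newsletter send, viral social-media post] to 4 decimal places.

Pr[bot crawl | traffic spike, newsletter send, viral social-media post] ≈ 0.3910

Weight on bot crawl=true, given the evidence: 0.89·0.363 = 0.323070
Denominator P(traffic spike | newsletter send, viral social-media post): 0.79·0.637 + 0.89·0.363 = 0.826300
P(bot crawl | traffic spike, newsletter send, viral social-media post) = 0.323070/0.826300 ≈ 0.3910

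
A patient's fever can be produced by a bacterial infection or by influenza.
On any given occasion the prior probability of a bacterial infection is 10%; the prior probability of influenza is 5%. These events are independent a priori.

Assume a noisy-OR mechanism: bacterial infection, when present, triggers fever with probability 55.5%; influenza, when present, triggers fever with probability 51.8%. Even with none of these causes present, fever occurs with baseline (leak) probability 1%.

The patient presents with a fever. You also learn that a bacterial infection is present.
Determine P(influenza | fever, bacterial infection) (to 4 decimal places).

Under noisy-OR, P(fever | causes) = 1 − (1−0.01)·∏(1−qᵢ) over the active causes.
Numerator (weight on configurations with influenza): 0.787655×0.05 = 0.039383
The normalizing constant is 0.55945×0.95 + 0.787655×0.05 = 0.570860
P(influenza | fever, bacterial infection) = 0.039383/0.570860 ≈ 0.0690

P(influenza | fever, bacterial infection) ≈ 0.0690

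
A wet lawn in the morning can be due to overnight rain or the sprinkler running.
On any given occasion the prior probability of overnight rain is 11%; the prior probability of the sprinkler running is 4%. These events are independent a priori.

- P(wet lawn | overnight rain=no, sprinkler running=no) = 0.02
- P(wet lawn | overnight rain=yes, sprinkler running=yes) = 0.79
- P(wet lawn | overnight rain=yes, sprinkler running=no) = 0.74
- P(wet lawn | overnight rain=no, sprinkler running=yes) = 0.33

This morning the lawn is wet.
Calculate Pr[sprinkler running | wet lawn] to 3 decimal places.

Sum P(wet lawn|·) weighted by the priors over the 4 (overnight rain, sprinkler running) configurations:
  P(wet lawn) = 0.02×0.89×0.96 + 0.33×0.89×0.04 + 0.74×0.11×0.96 + 0.79×0.11×0.04
        = 0.017088 + 0.011748 + 0.078144 + 0.003476 = 0.110456
Keeping only the sprinkler running-present terms gives 0.015224, so
  P(sprinkler running | wet lawn) = 0.015224 / 0.110456 ≈ 0.138

Pr[sprinkler running | wet lawn] ≈ 0.138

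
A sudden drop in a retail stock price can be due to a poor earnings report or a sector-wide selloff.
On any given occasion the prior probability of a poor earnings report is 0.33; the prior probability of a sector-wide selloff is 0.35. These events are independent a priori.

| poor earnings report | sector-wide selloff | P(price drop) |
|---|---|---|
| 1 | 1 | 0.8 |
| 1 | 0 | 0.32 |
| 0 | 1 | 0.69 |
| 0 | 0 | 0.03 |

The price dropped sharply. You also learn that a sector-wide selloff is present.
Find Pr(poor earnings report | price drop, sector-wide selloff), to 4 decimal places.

Weight on poor earnings report=true, given the evidence: 0.8*0.33 = 0.264000
The normalizing constant is 0.69*0.67 + 0.8*0.33 = 0.726300
Posterior = 0.264000 / 0.726300 ≈ 0.3635

Pr(poor earnings report | price drop, sector-wide selloff) ≈ 0.3635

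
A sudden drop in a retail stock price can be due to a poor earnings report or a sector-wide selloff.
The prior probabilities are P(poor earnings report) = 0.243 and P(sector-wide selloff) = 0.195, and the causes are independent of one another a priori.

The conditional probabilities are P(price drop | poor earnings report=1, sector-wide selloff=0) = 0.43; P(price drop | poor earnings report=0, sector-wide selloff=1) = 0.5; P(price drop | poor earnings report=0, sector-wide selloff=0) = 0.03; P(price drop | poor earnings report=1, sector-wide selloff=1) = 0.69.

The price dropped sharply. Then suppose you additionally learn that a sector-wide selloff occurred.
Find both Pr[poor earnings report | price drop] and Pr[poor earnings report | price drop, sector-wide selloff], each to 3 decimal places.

Enumerate the 4 (poor earnings report, sector-wide selloff) configurations and weight by the priors:
  P(price drop) = 0.03×0.757×0.805 + 0.5×0.757×0.195 + 0.43×0.243×0.805 + 0.69×0.243×0.195
        = 0.018282 + 0.073807 + 0.084114 + 0.032696 = 0.208899
Configurations with poor earnings report contribute 0.116810, so
  P(poor earnings report | price drop) = 0.116810 / 0.208899 ≈ 0.559

With the extra evidence:
Numerator (weight on configurations with poor earnings report): 0.69·0.243 = 0.167670
The normalizing constant is 0.5·0.757 + 0.69·0.243 = 0.546170
Posterior = 0.167670 / 0.546170 ≈ 0.307

Pr[poor earnings report | price drop] ≈ 0.559; Pr[poor earnings report | price drop, sector-wide selloff] ≈ 0.307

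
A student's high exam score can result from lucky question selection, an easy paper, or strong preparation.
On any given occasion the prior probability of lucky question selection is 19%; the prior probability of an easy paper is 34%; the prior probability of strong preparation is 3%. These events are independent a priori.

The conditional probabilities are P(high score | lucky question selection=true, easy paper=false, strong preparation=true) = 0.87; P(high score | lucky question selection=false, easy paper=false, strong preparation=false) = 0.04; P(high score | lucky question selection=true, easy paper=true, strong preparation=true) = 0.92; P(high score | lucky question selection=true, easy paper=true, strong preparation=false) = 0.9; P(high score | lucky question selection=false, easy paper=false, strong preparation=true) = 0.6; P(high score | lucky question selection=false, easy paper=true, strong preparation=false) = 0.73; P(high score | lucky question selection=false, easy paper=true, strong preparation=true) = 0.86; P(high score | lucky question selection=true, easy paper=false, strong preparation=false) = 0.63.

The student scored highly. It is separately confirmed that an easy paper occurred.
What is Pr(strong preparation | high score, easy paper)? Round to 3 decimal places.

Pr(strong preparation | high score, easy paper) ≈ 0.034

By total probability over the 4 (lucky question selection, strong preparation) configurations:
  P(high score | easy paper) = 0.73·0.81·0.97 + 0.86·0.81·0.03 + 0.9·0.19·0.97 + 0.92·0.19·0.03
        = 0.573561 + 0.020898 + 0.165870 + 0.005244 = 0.765573
Configurations with strong preparation contribute 0.026142, so
  P(strong preparation | high score, easy paper) = 0.026142 / 0.765573 ≈ 0.034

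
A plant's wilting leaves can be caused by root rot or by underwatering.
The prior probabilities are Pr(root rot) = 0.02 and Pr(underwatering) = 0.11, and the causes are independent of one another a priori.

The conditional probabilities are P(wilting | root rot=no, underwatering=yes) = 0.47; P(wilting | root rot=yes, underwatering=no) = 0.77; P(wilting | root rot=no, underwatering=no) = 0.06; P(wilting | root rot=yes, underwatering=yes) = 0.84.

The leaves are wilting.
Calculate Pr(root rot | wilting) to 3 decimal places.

Pr(root rot | wilting) ≈ 0.131

P(wilting) = 0.06·0.98·0.89 + 0.47·0.98·0.11 + 0.77·0.02·0.89 + 0.84·0.02·0.11 = 0.052332 + 0.050666 + 0.013706 + 0.001848 = 0.118552
Of this, 0.015554 comes from 0.013706 + 0.001848 (the root rot=true cases).
Hence the posterior is 0.015554/0.118552 ≈ 0.131.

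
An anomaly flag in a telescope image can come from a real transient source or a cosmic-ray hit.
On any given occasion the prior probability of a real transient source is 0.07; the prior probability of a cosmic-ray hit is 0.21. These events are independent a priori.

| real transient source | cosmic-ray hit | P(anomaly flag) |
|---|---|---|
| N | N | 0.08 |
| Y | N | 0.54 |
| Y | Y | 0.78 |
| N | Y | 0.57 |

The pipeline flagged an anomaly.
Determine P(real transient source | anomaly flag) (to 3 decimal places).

By total probability over the 4 (real transient source, cosmic-ray hit) configurations:
  P(anomaly flag) = 0.08×0.93×0.79 + 0.57×0.93×0.21 + 0.54×0.07×0.79 + 0.78×0.07×0.21
        = 0.058776 + 0.111321 + 0.029862 + 0.011466 = 0.211425
Configurations with real transient source contribute 0.041328, so
  P(real transient source | anomaly flag) = 0.041328 / 0.211425 ≈ 0.195

P(real transient source | anomaly flag) ≈ 0.195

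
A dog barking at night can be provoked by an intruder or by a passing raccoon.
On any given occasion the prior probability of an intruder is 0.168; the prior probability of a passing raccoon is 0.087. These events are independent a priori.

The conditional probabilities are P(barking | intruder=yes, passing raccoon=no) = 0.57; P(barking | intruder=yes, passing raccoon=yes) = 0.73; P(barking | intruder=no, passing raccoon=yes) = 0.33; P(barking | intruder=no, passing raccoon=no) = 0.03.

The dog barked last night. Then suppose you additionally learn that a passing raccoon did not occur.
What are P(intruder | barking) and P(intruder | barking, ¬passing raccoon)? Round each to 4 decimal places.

P(intruder | barking) ≈ 0.6776; P(intruder | barking, ¬passing raccoon) ≈ 0.7932

P(barking) = 0.03*0.832*0.913 + 0.33*0.832*0.087 + 0.57*0.168*0.913 + 0.73*0.168*0.087 = 0.022788 + 0.023887 + 0.087429 + 0.010670 = 0.144774
Restricting to configurations with intruder present: 0.087429 + 0.010670 = 0.098099.
Hence the posterior is 0.098099/0.144774 ≈ 0.6776.

Now also conditioning on passing raccoon≠true:
Numerator (weight on configurations with intruder): 0.57×0.168 = 0.095760
Normalizer over all consistent configurations: 0.03×0.832 + 0.57×0.168 = 0.120720
P(intruder | barking, ¬passing raccoon) = 0.095760/0.120720 ≈ 0.7932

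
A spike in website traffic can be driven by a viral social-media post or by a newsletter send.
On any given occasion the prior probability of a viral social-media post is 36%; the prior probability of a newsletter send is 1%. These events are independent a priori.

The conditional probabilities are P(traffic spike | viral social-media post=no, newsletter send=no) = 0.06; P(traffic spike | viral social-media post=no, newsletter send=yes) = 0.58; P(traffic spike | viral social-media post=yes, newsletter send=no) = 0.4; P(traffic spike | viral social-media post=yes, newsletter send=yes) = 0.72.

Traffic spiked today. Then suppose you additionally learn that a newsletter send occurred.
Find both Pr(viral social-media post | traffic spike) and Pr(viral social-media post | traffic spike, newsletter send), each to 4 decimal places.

Pr(viral social-media post | traffic spike) ≈ 0.7767; Pr(viral social-media post | traffic spike, newsletter send) ≈ 0.4112

P(traffic spike) = 0.06*0.64*0.99 + 0.58*0.64*0.01 + 0.4*0.36*0.99 + 0.72*0.36*0.01 = 0.038016 + 0.003712 + 0.142560 + 0.002592 = 0.186880
Restricting to configurations with viral social-media post present: 0.142560 + 0.002592 = 0.145152.
Hence the posterior is 0.145152/0.186880 ≈ 0.7767.

Now also conditioning on newsletter send=true:
Numerator (weight on configurations with viral social-media post): 0.72·0.36 = 0.259200
Denominator P(traffic spike | newsletter send): 0.58·0.64 + 0.72·0.36 = 0.630400
P(viral social-media post | traffic spike, newsletter send) = 0.259200/0.630400 ≈ 0.4112
Conditioning on newsletter send lowers the posterior on viral social-media post: the classic explaining-away effect in a common-effect structure.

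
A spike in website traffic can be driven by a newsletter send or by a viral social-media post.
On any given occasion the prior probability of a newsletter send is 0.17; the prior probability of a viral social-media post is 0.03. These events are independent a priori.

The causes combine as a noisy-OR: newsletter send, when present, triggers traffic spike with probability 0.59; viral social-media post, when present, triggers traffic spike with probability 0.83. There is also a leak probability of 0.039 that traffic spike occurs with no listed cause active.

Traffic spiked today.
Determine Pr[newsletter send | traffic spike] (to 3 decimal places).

Pr[newsletter send | traffic spike] ≈ 0.667

Under noisy-OR, P(traffic spike | causes) = 1 − (1−0.039)·∏(1−qᵢ) over the active causes.
P(traffic spike) = 0.039*0.83*0.97 + 0.83663*0.83*0.03 + 0.60599*0.17*0.97 + 0.933018*0.17*0.03 = 0.031399 + 0.020832 + 0.099928 + 0.004758 = 0.156917
The newsletter send-present share is 0.099928 + 0.004758 = 0.104686.
Hence the posterior is 0.104686/0.156917 ≈ 0.667.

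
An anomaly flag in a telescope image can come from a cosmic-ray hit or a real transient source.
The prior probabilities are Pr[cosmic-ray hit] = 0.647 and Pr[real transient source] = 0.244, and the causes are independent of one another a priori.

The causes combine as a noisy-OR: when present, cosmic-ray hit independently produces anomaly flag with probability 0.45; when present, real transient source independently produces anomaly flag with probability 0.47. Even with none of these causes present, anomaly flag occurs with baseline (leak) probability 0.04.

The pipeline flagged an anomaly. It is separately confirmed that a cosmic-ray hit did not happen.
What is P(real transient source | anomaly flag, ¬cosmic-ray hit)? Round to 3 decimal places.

P(real transient source | anomaly flag, ¬cosmic-ray hit) ≈ 0.799

Under noisy-OR, P(anomaly flag | causes) = 1 − (1−0.04)·∏(1−qᵢ) over the active causes.
For the numerator, keep only real transient source=true terms: 0.4912·0.244 = 0.119853
Denominator P(anomaly flag | ¬cosmic-ray hit): 0.04·0.756 + 0.4912·0.244 = 0.150093
Posterior = 0.119853 / 0.150093 ≈ 0.799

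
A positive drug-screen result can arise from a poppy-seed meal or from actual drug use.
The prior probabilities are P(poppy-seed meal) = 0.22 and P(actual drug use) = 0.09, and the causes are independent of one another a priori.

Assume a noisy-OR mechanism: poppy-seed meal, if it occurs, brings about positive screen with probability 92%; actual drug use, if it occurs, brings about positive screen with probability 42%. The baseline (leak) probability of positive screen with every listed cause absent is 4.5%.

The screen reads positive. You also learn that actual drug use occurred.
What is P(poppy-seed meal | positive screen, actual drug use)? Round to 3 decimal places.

Under noisy-OR, P(positive screen | causes) = 1 − (1−0.045)·∏(1−qᵢ) over the active causes.
P(positive screen | actual drug use) = 0.4461*0.78 + 0.955688*0.22 = 0.347958 + 0.210251 = 0.558209
Restricting to configurations with poppy-seed meal present: 0.955688*0.22 = 0.210251.
Hence the posterior is 0.210251/0.558209 ≈ 0.377.

P(poppy-seed meal | positive screen, actual drug use) ≈ 0.377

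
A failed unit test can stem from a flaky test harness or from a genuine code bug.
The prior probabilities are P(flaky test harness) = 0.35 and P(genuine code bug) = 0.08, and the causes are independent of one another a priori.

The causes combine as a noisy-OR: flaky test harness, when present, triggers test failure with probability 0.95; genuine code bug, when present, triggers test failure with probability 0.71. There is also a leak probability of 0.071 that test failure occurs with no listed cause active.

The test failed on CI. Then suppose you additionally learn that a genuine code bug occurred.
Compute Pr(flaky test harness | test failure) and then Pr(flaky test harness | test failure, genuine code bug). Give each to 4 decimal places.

Pr(flaky test harness | test failure) ≈ 0.8062; Pr(flaky test harness | test failure, genuine code bug) ≈ 0.4210

Under noisy-OR, P(test failure | causes) = 1 − (1−0.071)·∏(1−qᵢ) over the active causes.
P(test failure) = 0.071·0.65·0.92 + 0.73059·0.65·0.08 + 0.95355·0.35·0.92 + 0.986529·0.35·0.08 = 0.042458 + 0.037991 + 0.307043 + 0.027623 = 0.415115
The flaky test harness-present share is 0.307043 + 0.027623 = 0.334666.
So P(flaky test harness | test failure) = 0.334666/0.415115 ≈ 0.8062.

Now also conditioning on genuine code bug=true:
P(test failure | genuine code bug) = 0.73059*0.65 + 0.986529*0.35 = 0.474884 + 0.345285 = 0.820169
Of this, 0.345285 comes from 0.986529*0.35 (the flaky test harness=true cases).
So P(flaky test harness | test failure, genuine code bug) = 0.345285/0.820169 ≈ 0.4210.
Conditioning on genuine code bug lowers the posterior on flaky test harness: the classic explaining-away effect in a common-effect structure.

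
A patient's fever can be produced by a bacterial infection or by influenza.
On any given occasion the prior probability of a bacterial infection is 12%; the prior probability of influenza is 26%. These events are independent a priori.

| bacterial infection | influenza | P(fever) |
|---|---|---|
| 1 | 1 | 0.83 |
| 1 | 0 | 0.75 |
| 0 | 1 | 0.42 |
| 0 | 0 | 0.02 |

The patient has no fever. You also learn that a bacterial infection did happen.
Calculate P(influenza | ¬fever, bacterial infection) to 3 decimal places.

P(influenza | ¬fever, bacterial infection) ≈ 0.193

P(¬fever | bacterial infection) = 0.25×0.74 + 0.17×0.26 = 0.185000 + 0.044200 = 0.229200
Of this, 0.044200 comes from 0.17×0.26 (the influenza=true cases).
So P(influenza | ¬fever, bacterial infection) = 0.044200/0.229200 ≈ 0.193.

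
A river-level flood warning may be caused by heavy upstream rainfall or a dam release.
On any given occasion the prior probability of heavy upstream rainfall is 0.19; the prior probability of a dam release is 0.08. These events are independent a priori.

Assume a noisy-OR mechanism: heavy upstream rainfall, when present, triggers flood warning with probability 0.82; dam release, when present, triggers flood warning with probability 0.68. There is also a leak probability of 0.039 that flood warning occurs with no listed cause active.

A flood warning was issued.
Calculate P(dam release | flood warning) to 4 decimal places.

P(dam release | flood warning) ≈ 0.2544

Under noisy-OR, P(flood warning | causes) = 1 − (1−0.039)·∏(1−qᵢ) over the active causes.
For the numerator, keep only dam release=true terms: 0.044873 + 0.014359 = 0.059232
The normalizing constant is 0.039·0.81·0.92 + 0.69248·0.81·0.08 + 0.82702·0.19·0.92 + 0.944646·0.19·0.08 = 0.232858
Posterior = 0.059232 / 0.232858 ≈ 0.2544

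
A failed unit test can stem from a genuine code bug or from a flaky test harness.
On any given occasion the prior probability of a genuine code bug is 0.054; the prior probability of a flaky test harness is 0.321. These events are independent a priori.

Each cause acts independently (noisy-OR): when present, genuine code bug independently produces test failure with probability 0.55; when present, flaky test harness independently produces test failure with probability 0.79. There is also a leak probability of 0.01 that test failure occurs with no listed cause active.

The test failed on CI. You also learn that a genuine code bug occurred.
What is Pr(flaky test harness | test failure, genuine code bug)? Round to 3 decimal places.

Under noisy-OR, P(test failure | causes) = 1 − (1−0.01)·∏(1−qᵢ) over the active causes.
P(test failure | genuine code bug) = 0.5545*0.679 + 0.906445*0.321 = 0.376506 + 0.290969 = 0.667475
The flaky test harness-present share is 0.906445*0.321 = 0.290969.
So P(flaky test harness | test failure, genuine code bug) = 0.290969/0.667475 ≈ 0.436.

Pr(flaky test harness | test failure, genuine code bug) ≈ 0.436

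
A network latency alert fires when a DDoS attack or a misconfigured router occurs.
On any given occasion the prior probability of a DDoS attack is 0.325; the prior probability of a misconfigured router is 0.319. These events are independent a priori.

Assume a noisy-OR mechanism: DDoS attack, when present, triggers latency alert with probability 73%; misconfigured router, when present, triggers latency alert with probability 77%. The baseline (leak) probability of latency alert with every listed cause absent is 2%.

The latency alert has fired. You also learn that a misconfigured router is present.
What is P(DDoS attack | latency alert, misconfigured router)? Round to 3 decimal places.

P(DDoS attack | latency alert, misconfigured router) ≈ 0.369

Under noisy-OR, P(latency alert | causes) = 1 − (1−0.02)·∏(1−qᵢ) over the active causes.
Sum P(latency alert|·) weighted by the priors over both values of DDoS attack:
  P(latency alert | misconfigured router) = 0.7746*0.675 + 0.939142*0.325
        = 0.522855 + 0.305221 = 0.828076
The terms with DDoS attack present sum to 0.305221, so
  P(DDoS attack | latency alert, misconfigured router) = 0.305221 / 0.828076 ≈ 0.369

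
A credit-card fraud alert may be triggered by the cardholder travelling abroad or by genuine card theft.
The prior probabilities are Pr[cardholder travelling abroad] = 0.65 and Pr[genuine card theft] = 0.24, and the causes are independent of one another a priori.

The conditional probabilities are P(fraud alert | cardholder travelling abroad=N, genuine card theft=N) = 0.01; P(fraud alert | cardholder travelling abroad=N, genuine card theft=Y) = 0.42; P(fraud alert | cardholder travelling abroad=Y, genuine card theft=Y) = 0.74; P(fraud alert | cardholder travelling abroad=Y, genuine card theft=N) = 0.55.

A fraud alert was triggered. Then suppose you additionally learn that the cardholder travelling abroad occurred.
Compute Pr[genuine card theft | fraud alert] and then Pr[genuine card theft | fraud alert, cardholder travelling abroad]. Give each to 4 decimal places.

Pr[genuine card theft | fraud alert] ≈ 0.3546; Pr[genuine card theft | fraud alert, cardholder travelling abroad] ≈ 0.2982

By total probability over the 4 (cardholder travelling abroad, genuine card theft) configurations:
  P(fraud alert) = 0.01·0.35·0.76 + 0.42·0.35·0.24 + 0.55·0.65·0.76 + 0.74·0.65·0.24
        = 0.002660 + 0.035280 + 0.271700 + 0.115440 = 0.425080
The terms with genuine card theft present sum to 0.150720, so
  P(genuine card theft | fraud alert) = 0.150720 / 0.425080 ≈ 0.3546

Now condition on the additional information:
Sum P(fraud alert|·) weighted by the priors over both values of genuine card theft:
  P(fraud alert | cardholder travelling abroad) = 0.55×0.76 + 0.74×0.24
        = 0.418000 + 0.177600 = 0.595600
Keeping only the genuine card theft-present terms gives 0.177600, so
  P(genuine card theft | fraud alert, cardholder travelling abroad) = 0.177600 / 0.595600 ≈ 0.2982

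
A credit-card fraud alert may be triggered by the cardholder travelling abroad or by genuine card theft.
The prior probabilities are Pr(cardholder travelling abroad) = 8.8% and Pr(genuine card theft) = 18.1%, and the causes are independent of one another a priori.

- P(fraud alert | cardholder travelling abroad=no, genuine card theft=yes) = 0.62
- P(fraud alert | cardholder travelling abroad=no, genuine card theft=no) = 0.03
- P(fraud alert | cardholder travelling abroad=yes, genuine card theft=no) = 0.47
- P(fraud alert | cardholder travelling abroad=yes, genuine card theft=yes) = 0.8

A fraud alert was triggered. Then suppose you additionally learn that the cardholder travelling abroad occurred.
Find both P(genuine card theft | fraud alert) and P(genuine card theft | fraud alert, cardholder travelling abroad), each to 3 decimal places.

Enumerate the 4 (cardholder travelling abroad, genuine card theft) configurations and weight by the priors:
  P(fraud alert) = 0.03*0.912*0.819 + 0.62*0.912*0.181 + 0.47*0.088*0.819 + 0.8*0.088*0.181
        = 0.022408 + 0.102345 + 0.033874 + 0.012742 = 0.171369
Keeping only the genuine card theft-present terms gives 0.115087, so
  P(genuine card theft | fraud alert) = 0.115087 / 0.171369 ≈ 0.672

Now condition on the additional information:
Weight on genuine card theft=true, given the evidence: 0.8·0.181 = 0.144800
Denominator P(fraud alert | cardholder travelling abroad): 0.47·0.819 + 0.8·0.181 = 0.529730
Posterior = 0.144800 / 0.529730 ≈ 0.273

P(genuine card theft | fraud alert) ≈ 0.672; P(genuine card theft | fraud alert, cardholder travelling abroad) ≈ 0.273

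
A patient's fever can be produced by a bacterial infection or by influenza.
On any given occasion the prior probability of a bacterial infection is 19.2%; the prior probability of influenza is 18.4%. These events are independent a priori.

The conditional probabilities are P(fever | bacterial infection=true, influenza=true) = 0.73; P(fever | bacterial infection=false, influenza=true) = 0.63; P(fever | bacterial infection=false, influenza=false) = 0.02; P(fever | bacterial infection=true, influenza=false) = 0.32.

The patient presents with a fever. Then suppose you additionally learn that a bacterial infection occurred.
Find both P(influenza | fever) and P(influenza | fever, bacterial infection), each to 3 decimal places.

Sum P(fever|·) weighted by the priors over the 4 (bacterial infection, influenza) configurations:
  P(fever) = 0.02×0.808×0.816 + 0.63×0.808×0.184 + 0.32×0.192×0.816 + 0.73×0.192×0.184
        = 0.013187 + 0.093663 + 0.050135 + 0.025789 = 0.182774
Configurations with influenza contribute 0.119452, so
  P(influenza | fever) = 0.119452 / 0.182774 ≈ 0.654

Now also conditioning on bacterial infection=true:
For the numerator, keep only influenza=true terms: 0.73×0.184 = 0.134320
Denominator P(fever | bacterial infection): 0.32×0.816 + 0.73×0.184 = 0.395440
Posterior = 0.134320 / 0.395440 ≈ 0.340
— bacterial infection explains away the evidence for influenza.

P(influenza | fever) ≈ 0.654; P(influenza | fever, bacterial infection) ≈ 0.340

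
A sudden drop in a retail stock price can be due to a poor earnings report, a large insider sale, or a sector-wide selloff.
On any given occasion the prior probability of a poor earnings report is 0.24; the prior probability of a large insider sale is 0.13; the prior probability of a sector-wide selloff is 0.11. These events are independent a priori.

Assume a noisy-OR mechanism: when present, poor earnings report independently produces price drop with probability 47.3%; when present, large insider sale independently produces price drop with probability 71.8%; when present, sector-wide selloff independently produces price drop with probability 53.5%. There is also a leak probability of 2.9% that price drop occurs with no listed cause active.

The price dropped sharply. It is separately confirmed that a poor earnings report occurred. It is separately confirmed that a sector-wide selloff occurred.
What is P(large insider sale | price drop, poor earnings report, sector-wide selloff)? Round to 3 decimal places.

Under noisy-OR, P(price drop | causes) = 1 − (1−0.029)·∏(1−qᵢ) over the active causes.
For the numerator, keep only large insider sale=true terms: 0.932899·0.13 = 0.121277
The normalizing constant is 0.762052·0.87 + 0.932899·0.13 = 0.784262
Posterior = 0.121277 / 0.784262 ≈ 0.155

P(large insider sale | price drop, poor earnings report, sector-wide selloff) ≈ 0.155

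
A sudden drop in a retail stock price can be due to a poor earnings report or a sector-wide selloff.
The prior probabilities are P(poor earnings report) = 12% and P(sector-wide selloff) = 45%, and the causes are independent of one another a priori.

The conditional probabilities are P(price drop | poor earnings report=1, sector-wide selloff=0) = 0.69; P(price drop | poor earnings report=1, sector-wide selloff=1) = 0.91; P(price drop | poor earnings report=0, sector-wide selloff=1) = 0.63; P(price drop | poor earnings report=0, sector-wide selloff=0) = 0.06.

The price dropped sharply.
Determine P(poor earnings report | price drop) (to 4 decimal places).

Weight on poor earnings report=true, given the evidence: 0.045540 + 0.049140 = 0.094680
Normalizer over all consistent configurations: 0.06×0.88×0.55 + 0.63×0.88×0.45 + 0.69×0.12×0.55 + 0.91×0.12×0.45 = 0.373200
P(poor earnings report | price drop) = 0.094680/0.373200 ≈ 0.2537

P(poor earnings report | price drop) ≈ 0.2537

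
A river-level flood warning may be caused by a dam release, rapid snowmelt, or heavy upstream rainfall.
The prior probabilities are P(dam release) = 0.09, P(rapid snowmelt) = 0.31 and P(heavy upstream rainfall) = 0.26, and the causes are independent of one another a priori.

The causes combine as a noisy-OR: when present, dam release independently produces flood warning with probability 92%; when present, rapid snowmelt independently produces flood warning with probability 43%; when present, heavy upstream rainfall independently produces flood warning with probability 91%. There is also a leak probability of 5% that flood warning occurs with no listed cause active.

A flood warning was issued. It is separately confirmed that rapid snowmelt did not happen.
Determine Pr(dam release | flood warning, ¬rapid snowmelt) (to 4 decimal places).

Under noisy-OR, P(flood warning | causes) = 1 − (1−0.05)·∏(1−qᵢ) over the active causes.
Weight on dam release=true, given the evidence: 0.061538 + 0.023240 = 0.084778
The normalizing constant is 0.05×0.91×0.74 + 0.9145×0.91×0.26 + 0.924×0.09×0.74 + 0.99316×0.09×0.26 = 0.334819
P(dam release | flood warning, ¬rapid snowmelt) = 0.084778/0.334819 ≈ 0.2532

Pr(dam release | flood warning, ¬rapid snowmelt) ≈ 0.2532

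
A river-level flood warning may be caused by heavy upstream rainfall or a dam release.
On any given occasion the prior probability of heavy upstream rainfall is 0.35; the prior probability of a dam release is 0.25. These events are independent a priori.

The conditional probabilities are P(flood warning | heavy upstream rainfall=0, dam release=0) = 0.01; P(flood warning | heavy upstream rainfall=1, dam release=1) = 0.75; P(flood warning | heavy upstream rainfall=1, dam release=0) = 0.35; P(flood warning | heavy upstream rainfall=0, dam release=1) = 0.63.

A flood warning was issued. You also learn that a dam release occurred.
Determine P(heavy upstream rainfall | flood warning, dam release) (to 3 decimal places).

P(heavy upstream rainfall | flood warning, dam release) ≈ 0.391

Sum P(flood warning|·) weighted by the priors over both values of heavy upstream rainfall:
  P(flood warning | dam release) = 0.63×0.65 + 0.75×0.35
        = 0.409500 + 0.262500 = 0.672000
The terms with heavy upstream rainfall present sum to 0.262500, so
  P(heavy upstream rainfall | flood warning, dam release) = 0.262500 / 0.672000 ≈ 0.391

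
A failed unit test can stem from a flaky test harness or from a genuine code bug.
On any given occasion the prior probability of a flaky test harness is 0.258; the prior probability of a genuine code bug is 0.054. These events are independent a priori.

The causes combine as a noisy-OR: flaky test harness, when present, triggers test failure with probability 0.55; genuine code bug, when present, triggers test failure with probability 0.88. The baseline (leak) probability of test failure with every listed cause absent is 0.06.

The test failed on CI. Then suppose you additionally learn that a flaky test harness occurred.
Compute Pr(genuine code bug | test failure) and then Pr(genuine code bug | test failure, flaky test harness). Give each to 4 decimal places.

Under noisy-OR, P(test failure | causes) = 1 − (1−0.06)·∏(1−qᵢ) over the active causes.
P(test failure) = 0.06×0.742×0.946 + 0.8872×0.742×0.054 + 0.577×0.258×0.946 + 0.94924×0.258×0.054 = 0.042116 + 0.035548 + 0.140827 + 0.013225 = 0.231716
Restricting to configurations with genuine code bug present: 0.035548 + 0.013225 = 0.048773.
P(genuine code bug | test failure) = 0.048773 / 0.231716 ≈ 0.2105

With the extra evidence:
Numerator (weight on configurations with genuine code bug): 0.94924×0.054 = 0.051259
Denominator P(test failure | flaky test harness): 0.577×0.946 + 0.94924×0.054 = 0.597101
Posterior = 0.051259 / 0.597101 ≈ 0.0858
This is intercausal reasoning (explaining away): once flaky test harness accounts for the test failure, genuine code bug becomes less likely.

Pr(genuine code bug | test failure) ≈ 0.2105; Pr(genuine code bug | test failure, flaky test harness) ≈ 0.0858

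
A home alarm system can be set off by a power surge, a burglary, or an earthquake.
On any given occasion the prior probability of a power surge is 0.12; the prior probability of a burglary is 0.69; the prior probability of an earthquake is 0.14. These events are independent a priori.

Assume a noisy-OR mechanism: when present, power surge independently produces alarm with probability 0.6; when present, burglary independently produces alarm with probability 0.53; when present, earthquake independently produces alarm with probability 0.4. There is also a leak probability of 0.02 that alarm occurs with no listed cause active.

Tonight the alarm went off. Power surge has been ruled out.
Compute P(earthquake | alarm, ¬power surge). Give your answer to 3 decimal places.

Under noisy-OR, P(alarm | causes) = 1 − (1−0.02)·∏(1−qᵢ) over the active causes.
P(alarm | ¬power surge) = 0.02×0.31×0.86 + 0.412×0.31×0.14 + 0.5394×0.69×0.86 + 0.72364×0.69×0.14 = 0.005332 + 0.017881 + 0.320080 + 0.069904 = 0.413197
Of this, 0.087785 comes from 0.017881 + 0.069904 (the earthquake=true cases).
So P(earthquake | alarm, ¬power surge) = 0.087785/0.413197 ≈ 0.212.

P(earthquake | alarm, ¬power surge) ≈ 0.212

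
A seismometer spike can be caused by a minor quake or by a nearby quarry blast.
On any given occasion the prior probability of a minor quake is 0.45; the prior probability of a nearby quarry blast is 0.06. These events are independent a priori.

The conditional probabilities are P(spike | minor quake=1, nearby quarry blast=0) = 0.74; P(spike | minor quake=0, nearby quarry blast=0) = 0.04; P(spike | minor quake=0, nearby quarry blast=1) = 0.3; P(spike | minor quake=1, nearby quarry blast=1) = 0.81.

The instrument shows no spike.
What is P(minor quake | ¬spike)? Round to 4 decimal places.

P(¬spike) = 0.96*0.55*0.94 + 0.7*0.55*0.06 + 0.26*0.45*0.94 + 0.19*0.45*0.06 = 0.496320 + 0.023100 + 0.109980 + 0.005130 = 0.634530
Of this, 0.115110 comes from 0.109980 + 0.005130 (the minor quake=true cases).
So P(minor quake | ¬spike) = 0.115110/0.634530 ≈ 0.1814.

P(minor quake | ¬spike) ≈ 0.1814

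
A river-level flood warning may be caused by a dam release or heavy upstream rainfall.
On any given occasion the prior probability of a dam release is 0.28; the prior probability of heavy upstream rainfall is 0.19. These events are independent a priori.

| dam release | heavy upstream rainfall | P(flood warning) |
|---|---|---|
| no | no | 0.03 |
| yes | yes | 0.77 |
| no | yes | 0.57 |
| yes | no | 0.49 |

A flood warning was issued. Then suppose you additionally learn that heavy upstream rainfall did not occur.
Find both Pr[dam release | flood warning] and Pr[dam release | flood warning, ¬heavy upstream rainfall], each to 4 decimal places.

Enumerate the 4 (dam release, heavy upstream rainfall) configurations and weight by the priors:
  P(flood warning) = 0.03·0.72·0.81 + 0.57·0.72·0.19 + 0.49·0.28·0.81 + 0.77·0.28·0.19
        = 0.017496 + 0.077976 + 0.111132 + 0.040964 = 0.247568
Keeping only the dam release-present terms gives 0.152096, so
  P(dam release | flood warning) = 0.152096 / 0.247568 ≈ 0.6144

With the extra evidence:
Weight on dam release=true, given the evidence: 0.49·0.28 = 0.137200
The normalizing constant is 0.03·0.72 + 0.49·0.28 = 0.158800
P(dam release | flood warning, ¬heavy upstream rainfall) = 0.137200/0.158800 ≈ 0.8640

Pr[dam release | flood warning] ≈ 0.6144; Pr[dam release | flood warning, ¬heavy upstream rainfall] ≈ 0.8640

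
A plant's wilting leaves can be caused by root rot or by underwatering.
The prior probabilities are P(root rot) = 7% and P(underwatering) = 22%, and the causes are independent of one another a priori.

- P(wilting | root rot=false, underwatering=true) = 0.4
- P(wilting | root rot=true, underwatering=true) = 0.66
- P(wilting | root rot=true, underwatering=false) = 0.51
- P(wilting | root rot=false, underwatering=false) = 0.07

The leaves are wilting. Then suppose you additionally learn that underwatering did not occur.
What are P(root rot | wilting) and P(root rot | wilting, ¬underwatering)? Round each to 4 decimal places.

P(root rot | wilting) ≈ 0.2228; P(root rot | wilting, ¬underwatering) ≈ 0.3542

P(wilting) = 0.07×0.93×0.78 + 0.4×0.93×0.22 + 0.51×0.07×0.78 + 0.66×0.07×0.22 = 0.050778 + 0.081840 + 0.027846 + 0.010164 = 0.170628
Of this, 0.038010 comes from 0.027846 + 0.010164 (the root rot=true cases).
Hence the posterior is 0.038010/0.170628 ≈ 0.2228.

Now condition on the additional information:
Weight on root rot=true, given the evidence: 0.51*0.07 = 0.035700
Normalizer over all consistent configurations: 0.07*0.93 + 0.51*0.07 = 0.100800
P(root rot | wilting, ¬underwatering) = 0.035700/0.100800 ≈ 0.3542
Ruling out underwatering raises the posterior on root rot — the flip side of explaining away.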